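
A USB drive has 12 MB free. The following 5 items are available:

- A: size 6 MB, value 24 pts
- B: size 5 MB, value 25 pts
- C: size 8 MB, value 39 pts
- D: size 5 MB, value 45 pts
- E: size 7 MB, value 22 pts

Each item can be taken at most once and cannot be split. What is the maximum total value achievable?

70 pts

This is a 0/1 knapsack; check combinations near the capacity.
- B+D: size 5+5=10, value 25+45=70
- A+D: size 6+5=11, value 24+45=69
- D+E: size 5+7=12, value 45+22=67
Best: 70 pts.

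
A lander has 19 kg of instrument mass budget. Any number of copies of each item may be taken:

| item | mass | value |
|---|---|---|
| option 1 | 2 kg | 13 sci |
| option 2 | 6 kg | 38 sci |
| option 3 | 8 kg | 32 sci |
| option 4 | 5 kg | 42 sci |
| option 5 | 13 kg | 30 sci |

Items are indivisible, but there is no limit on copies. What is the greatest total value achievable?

152 sci

Best value-per-unit is option 4 at 42/5; filling with it alone gives 3×42 = 126.
Optimal mix: 2×option 1 + 3×option 4 → mass 19, value 152.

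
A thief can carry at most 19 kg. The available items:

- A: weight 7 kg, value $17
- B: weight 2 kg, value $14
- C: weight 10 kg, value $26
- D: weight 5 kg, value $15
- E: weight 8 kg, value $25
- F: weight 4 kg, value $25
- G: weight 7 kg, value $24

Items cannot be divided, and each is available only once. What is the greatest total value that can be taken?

Check high-value combinations within 19 kg:
- B+D+E+F: weight 2+5+8+4=19, value 14+15+25+25=79
- B+D+F+G: weight 2+5+4+7=18, value 14+15+25+24=78
- E+F+G: weight 8+4+7=19, value 25+25+24=74
- A+B+D+F: weight 7+2+5+4=18, value 17+14+15+25=71
- A+E+F: weight 7+8+4=19, value 17+25+25=67
Best: $79.

$79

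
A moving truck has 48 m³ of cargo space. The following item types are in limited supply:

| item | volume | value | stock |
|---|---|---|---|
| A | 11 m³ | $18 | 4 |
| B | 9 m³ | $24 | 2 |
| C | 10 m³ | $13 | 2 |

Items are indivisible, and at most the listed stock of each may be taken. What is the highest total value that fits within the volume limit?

$84

Best selections within volume 48 and stock limits:
- 2×A + 2×B: volume 40, value 84
- 1×A + 2×B + 1×C: volume 39, value 79
Best: $84.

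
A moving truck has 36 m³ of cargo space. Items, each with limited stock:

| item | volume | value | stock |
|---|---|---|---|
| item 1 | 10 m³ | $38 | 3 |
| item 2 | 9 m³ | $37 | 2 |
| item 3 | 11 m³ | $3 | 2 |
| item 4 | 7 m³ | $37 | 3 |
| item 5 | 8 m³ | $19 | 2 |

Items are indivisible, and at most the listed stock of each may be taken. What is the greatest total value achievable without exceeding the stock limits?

$150

Top feasible selections:
- 2×item 1 + 2×item 4: volume 34, value 150
- 2×item 1 + 1×item 2 + 1×item 4: volume 36, value 150
Best: $150.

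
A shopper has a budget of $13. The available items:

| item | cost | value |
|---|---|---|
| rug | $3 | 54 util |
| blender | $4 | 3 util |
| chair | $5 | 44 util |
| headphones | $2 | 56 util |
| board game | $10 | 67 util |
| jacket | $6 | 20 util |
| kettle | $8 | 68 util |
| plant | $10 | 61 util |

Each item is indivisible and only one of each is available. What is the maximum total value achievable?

Check high-value combinations within $13:
- rug+headphones+kettle: cost 3+2+8=13, value 54+56+68=178
- rug+chair+headphones: cost 3+5+2=10, value 54+44+56=154
- rug+headphones+jacket: cost 3+2+6=11, value 54+56+20=130
- headphones+kettle: cost 2+8=10, value 56+68=124
- headphones+board game: cost 2+10=12, value 56+67=123
Best: 178 util.

178 util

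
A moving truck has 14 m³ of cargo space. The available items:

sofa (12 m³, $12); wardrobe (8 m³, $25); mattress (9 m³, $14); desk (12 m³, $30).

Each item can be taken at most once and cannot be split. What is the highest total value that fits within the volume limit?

$30

This is a 0/1 knapsack; check combinations near the capacity.
- desk: volume 12, value 30
- wardrobe: volume 8, value 25
- mattress: volume 9, value 14
- sofa: volume 12, value 12
Best: $30.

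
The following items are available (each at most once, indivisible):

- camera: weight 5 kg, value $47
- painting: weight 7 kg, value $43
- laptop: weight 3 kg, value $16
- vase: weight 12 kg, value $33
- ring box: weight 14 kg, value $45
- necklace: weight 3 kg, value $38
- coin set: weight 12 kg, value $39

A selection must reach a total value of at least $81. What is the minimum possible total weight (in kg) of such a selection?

8

Subsets with value ≥ 81, sorted by total weight:
- camera+necklace: weight 8, value 85
- painting+necklace: weight 10, value 81
Minimum weight: 8 kg.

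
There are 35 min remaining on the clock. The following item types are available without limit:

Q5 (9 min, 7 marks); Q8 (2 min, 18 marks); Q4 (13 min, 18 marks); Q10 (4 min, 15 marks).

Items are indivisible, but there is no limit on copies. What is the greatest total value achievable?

306 marks

Best value-per-unit is Q8 at 18/2, and filling with it alone uses time 17×2=34. No mix of the others beats 17×18 = 306.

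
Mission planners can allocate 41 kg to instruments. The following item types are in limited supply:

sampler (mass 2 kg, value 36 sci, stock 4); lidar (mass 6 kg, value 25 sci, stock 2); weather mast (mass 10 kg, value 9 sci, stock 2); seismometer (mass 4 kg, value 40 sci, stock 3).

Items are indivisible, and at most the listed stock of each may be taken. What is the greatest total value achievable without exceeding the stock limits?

314 sci

Best selections within mass 41 and stock limits:
- 4×sampler + 2×lidar + 3×seismometer: mass 32, value 314
- 4×sampler + 1×lidar + 1×weather mast + 3×seismometer: mass 36, value 298
Best: 314 sci.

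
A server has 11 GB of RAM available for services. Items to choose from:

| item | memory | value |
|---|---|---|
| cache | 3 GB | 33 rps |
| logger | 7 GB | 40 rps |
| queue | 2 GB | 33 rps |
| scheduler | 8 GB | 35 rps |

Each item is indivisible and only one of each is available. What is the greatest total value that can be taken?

73 rps

Check high-value combinations within 11 GB:
- logger+queue: memory 7+2=9, value 40+33=73
- cache+logger: memory 3+7=10, value 33+40=73
- queue+scheduler: memory 2+8=10, value 33+35=68
- cache+scheduler: memory 3+8=11, value 33+35=68
- cache+queue: memory 3+2=5, value 33+33=66
Best: 73 rps.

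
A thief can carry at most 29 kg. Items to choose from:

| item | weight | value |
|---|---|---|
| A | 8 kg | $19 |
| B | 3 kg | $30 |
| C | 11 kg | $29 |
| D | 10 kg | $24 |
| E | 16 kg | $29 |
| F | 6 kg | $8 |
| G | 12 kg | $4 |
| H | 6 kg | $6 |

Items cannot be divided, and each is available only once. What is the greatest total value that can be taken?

$86

Check high-value combinations within 29 kg:
- A+B+C+F: weight 8+3+11+6=28, value 19+30+29+8=86
- A+B+C+H: weight 8+3+11+6=28, value 19+30+29+6=84
- B+C+D: weight 3+11+10=24, value 30+29+24=83
- B+D+E: weight 3+10+16=29, value 30+24+29=83
Best: $86.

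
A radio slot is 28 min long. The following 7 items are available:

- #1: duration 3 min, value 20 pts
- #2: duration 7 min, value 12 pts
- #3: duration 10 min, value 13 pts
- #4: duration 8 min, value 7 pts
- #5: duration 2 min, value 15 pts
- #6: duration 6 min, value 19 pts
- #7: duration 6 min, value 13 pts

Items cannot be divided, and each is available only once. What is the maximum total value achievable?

80 pts

Check high-value combinations within 28 min:
- #1+#3+#5+#6+#7: duration 3+10+2+6+6=27, value 20+13+15+19+13=80
- #1+#2+#5+#6+#7: duration 3+7+2+6+6=24, value 20+12+15+19+13=79
- #1+#2+#3+#5+#6: duration 3+7+10+2+6=28, value 20+12+13+15+19=79
- #1+#4+#5+#6+#7: duration 3+8+2+6+6=25, value 20+7+15+19+13=74
- #1+#2+#4+#5+#6: duration 3+7+8+2+6=26, value 20+12+7+15+19=73
Best: 80 pts.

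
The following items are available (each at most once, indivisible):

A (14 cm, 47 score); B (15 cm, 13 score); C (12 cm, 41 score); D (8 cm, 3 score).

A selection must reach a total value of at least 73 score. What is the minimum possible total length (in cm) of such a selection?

26

Subsets with value ≥ 73, sorted by total length:
- A+C: length 26, value 88
- A+C+D: length 34, value 91
- A+B+C: length 41, value 101
- A+B+C+D: length 49, value 104
Minimum length: 26 cm.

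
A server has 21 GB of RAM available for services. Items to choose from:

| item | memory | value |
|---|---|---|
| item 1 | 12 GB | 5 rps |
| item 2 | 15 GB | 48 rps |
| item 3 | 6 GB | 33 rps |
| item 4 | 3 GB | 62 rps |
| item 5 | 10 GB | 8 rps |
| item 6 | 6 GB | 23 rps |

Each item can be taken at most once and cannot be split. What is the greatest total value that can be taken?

This is a 0/1 knapsack; check combinations near the capacity.
- item 3+item 4+item 6: memory 6+3+6=15, value 33+62+23=118
- item 2+item 4: memory 15+3=18, value 48+62=110
- item 3+item 4+item 5: memory 6+3+10=19, value 33+62+8=103
Best: 118 rps.

118 rps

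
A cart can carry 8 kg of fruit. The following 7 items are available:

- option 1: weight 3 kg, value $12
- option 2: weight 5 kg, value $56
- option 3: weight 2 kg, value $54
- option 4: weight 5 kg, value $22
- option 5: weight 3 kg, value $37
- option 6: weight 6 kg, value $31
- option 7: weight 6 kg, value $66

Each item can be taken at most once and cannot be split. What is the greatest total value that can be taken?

$120

Check high-value combinations within 8 kg:
- option 3+option 7: weight 2+6=8, value 54+66=120
- option 2+option 3: weight 5+2=7, value 56+54=110
- option 1+option 3+option 5: weight 3+2+3=8, value 12+54+37=103
- option 2+option 5: weight 5+3=8, value 56+37=93
- option 3+option 5: weight 2+3=5, value 54+37=91
Best: $120.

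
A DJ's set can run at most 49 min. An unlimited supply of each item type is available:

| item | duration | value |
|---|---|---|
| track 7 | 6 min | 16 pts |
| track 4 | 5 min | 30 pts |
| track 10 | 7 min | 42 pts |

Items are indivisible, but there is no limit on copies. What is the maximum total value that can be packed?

294 pts

Best value-per-unit is track 4 at 30/5; filling with it alone gives 9×30 = 270.
Optimal mix: 7×track 4 + 2×track 10 → duration 49, value 294.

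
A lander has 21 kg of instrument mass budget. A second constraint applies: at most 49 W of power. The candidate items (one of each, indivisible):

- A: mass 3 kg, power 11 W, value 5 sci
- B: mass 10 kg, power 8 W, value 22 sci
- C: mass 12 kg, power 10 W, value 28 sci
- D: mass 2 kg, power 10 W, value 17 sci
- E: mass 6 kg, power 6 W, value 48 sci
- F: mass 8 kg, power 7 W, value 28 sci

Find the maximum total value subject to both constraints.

Feasible sets respecting both limits:
- A+D+E+F: mass 19, power 34, value 98
- C+D+E: mass 20, power 26, value 93
- D+E+F: mass 16, power 23, value 93
Best: 98 sci.

98 sci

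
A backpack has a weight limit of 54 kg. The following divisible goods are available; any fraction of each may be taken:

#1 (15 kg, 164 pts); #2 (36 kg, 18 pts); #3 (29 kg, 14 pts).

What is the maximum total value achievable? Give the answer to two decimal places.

Take in order of value per unit:
- #1 (164/15 per unit): all 15 → value 164, running total 164.00
- #2 (18/36 per unit): all 36 → value 18, running total 182.00
- #3 (14/29 per unit): 3 of 29 → value 3×14/29 = 1.4483, running total 183.45
Total 183.45.

183.45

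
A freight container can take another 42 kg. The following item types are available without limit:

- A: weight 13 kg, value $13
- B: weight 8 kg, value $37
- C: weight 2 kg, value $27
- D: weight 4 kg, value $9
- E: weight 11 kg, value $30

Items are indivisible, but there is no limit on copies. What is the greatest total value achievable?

$567

Best value-per-unit is C at 27/2, and filling with it alone uses weight 21×2=42. No mix of the others beats 21×27 = 567.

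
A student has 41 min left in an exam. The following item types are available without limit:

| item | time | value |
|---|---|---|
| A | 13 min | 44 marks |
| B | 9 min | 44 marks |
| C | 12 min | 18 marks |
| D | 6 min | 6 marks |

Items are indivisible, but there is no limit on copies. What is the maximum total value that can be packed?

176 marks

Best value-per-unit is B at 44/9; filling with it alone gives 4×44 = 176.
Optimal mix: 1×A + 3×B → time 40, value 176.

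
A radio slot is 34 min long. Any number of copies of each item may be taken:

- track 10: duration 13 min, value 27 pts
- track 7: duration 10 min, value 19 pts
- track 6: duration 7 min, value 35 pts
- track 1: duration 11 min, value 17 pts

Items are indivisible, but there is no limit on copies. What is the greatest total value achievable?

Best value-per-unit is track 6 at 35/7, and filling with it alone uses duration 4×7=28. No mix of the others beats 4×35 = 140.

140 pts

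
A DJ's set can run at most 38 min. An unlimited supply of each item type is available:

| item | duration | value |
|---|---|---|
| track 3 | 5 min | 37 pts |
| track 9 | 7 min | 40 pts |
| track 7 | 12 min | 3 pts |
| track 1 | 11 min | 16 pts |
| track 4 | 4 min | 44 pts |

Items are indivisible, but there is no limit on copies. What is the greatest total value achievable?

Best value-per-unit is track 4 at 44/4, and filling with it alone uses duration 9×4=36. No mix of the others beats 9×44 = 396.

396 pts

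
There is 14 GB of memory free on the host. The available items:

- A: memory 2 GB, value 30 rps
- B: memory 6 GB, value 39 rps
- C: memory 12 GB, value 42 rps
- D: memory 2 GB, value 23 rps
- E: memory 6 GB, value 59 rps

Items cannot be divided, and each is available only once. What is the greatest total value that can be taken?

128 rps

Check high-value combinations within 14 GB:
- A+B+E: memory 2+6+6=14, value 30+39+59=128
- B+D+E: memory 6+2+6=14, value 39+23+59=121
- A+D+E: memory 2+2+6=10, value 30+23+59=112
- B+E: memory 6+6=12, value 39+59=98
Best: 128 rps.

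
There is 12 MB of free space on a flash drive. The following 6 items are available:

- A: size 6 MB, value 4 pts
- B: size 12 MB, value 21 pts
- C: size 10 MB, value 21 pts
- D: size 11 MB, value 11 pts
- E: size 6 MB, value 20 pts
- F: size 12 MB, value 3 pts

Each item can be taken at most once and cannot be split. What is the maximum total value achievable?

24 pts

Check high-value combinations within 12 MB:
- A+E: size 6+6=12, value 4+20=24
- C: size 10, value 21
- B: size 12, value 21
- E: size 6, value 20
Best: 24 pts.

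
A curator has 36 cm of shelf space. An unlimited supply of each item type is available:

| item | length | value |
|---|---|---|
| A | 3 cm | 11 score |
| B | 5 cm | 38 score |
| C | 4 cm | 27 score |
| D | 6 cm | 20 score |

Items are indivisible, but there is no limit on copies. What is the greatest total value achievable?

266 score

Best value-per-unit is B at 38/5, and filling with it alone uses length 7×5=35. No mix of the others beats 7×38 = 266.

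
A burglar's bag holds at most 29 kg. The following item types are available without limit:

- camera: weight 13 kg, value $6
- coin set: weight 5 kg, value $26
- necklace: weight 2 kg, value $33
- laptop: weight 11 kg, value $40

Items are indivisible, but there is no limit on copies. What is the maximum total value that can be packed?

$462

Best value-per-unit is necklace at 33/2, and filling with it alone uses weight 14×2=28. No mix of the others beats 14×33 = 462.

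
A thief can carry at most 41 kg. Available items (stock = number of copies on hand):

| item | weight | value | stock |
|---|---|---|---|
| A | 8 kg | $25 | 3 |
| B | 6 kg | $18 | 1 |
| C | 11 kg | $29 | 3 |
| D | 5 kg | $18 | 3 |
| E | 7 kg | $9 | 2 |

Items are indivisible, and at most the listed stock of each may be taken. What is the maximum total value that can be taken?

Best selections within weight 41 and stock limits:
- 3×A + 3×D: weight 39, value 129
- 3×A + 1×B + 2×D: weight 40, value 129
- 1×A + 1×B + 1×C + 3×D: weight 40, value 126
- 2×A + 1×B + 3×D: weight 37, value 122
Best: $129.

$129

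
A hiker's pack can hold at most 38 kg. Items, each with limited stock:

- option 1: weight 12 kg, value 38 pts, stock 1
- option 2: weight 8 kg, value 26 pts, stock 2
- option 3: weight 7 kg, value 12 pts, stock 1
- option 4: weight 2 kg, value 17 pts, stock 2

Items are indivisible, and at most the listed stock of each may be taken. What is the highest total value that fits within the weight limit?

124 pts

Top feasible selections:
- 1×option 1 + 2×option 2 + 2×option 4: weight 32, value 124
- 1×option 1 + 2×option 2 + 1×option 3 + 1×option 4: weight 37, value 119
- 1×option 1 + 1×option 2 + 1×option 3 + 2×option 4: weight 31, value 110
Best: 124 pts.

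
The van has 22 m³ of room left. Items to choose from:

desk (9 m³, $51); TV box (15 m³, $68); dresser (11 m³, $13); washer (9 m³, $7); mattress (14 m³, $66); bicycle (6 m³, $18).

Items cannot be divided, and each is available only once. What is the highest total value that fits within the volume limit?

$86

This is a 0/1 knapsack; check combinations near the capacity.
- TV box+bicycle: volume 15+6=21, value 68+18=86
- mattress+bicycle: volume 14+6=20, value 66+18=84
- desk+bicycle: volume 9+6=15, value 51+18=69
- TV box: volume 15, value 68
Best: $86.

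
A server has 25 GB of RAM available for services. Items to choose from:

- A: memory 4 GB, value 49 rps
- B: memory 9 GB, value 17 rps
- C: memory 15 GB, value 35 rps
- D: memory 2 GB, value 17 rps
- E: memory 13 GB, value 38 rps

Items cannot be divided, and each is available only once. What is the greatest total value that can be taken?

Check high-value combinations within 25 GB:
- A+D+E: memory 4+2+13=19, value 49+17+38=104
- A+C+D: memory 4+15+2=21, value 49+35+17=101
- A+E: memory 4+13=17, value 49+38=87
- A+C: memory 4+15=19, value 49+35=84
Best: 104 rps.

104 rps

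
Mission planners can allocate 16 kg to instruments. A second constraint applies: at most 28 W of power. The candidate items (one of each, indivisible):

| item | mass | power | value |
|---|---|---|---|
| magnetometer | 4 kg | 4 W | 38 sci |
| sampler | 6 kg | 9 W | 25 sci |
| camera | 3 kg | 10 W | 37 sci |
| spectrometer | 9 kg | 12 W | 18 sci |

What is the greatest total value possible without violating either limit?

Feasible sets respecting both limits:
- magnetometer+sampler+camera: mass 13, power 23, value 100
- magnetometer+camera+spectrometer: mass 16, power 26, value 93
- magnetometer+camera: mass 7, power 14, value 75
- magnetometer+sampler: mass 10, power 13, value 63
Best: 100 sci.

100 sci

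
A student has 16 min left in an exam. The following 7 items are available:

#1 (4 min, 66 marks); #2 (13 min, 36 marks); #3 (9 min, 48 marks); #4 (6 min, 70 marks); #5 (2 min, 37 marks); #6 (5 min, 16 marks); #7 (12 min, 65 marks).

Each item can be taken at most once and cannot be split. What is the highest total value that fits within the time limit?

173 marks

Check high-value combinations within 16 min:
- #1+#4+#5: time 4+6+2=12, value 66+70+37=173
- #1+#4+#6: time 4+6+5=15, value 66+70+16=152
- #1+#3+#5: time 4+9+2=15, value 66+48+37=151
- #1+#4: time 4+6=10, value 66+70=136
- #1+#7: time 4+12=16, value 66+65=131
Best: 173 marks.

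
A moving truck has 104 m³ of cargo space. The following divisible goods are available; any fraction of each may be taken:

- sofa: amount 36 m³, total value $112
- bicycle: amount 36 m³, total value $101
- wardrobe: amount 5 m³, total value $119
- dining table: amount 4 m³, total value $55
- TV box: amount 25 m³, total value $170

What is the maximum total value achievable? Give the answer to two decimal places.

Take in order of value per unit:
- wardrobe (119/5 per unit): all 5 → value 119, running total 119.00
- dining table (55/4 per unit): all 4 → value 55, running total 174.00
- TV box (170/25 per unit): all 25 → value 170, running total 344.00
- sofa (112/36 per unit): all 36 → value 112, running total 456.00
- bicycle (101/36 per unit): 34 of 36 → value 34×101/36 = 95.3889, running total 551.39
Total 551.39.

551.39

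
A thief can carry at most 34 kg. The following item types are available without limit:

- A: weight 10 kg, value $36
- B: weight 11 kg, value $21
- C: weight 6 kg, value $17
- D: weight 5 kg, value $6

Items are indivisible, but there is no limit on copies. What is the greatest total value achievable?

Best value-per-unit is A at 36/10, and filling with it alone uses weight 3×10=30. No mix of the others beats 3×36 = 108.

$108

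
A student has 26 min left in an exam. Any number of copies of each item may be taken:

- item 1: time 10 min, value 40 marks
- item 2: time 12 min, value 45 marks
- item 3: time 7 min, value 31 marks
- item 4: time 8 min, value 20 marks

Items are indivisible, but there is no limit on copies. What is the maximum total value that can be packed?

107 marks

Best value-per-unit is item 3 at 31/7; filling with it alone gives 3×31 = 93.
Optimal mix: 1×item 2 + 2×item 3 → time 26, value 107.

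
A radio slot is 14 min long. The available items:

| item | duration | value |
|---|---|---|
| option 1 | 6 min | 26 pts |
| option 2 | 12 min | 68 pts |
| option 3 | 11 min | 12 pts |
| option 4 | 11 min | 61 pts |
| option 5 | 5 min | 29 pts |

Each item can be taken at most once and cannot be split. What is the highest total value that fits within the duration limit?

Check high-value combinations within 14 min:
- option 2: duration 12, value 68
- option 4: duration 11, value 61
- option 1+option 5: duration 6+5=11, value 26+29=55
- option 5: duration 5, value 29
- option 1: duration 6, value 26
Best: 68 pts.

68 pts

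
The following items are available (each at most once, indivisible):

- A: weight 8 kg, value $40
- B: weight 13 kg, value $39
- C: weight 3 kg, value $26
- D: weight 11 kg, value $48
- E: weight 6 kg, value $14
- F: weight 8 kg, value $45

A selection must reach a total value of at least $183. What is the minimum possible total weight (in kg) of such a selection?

Subsets with value ≥ 183, sorted by total weight:
- A+B+C+D+F: weight 43, value 198
- A+B+D+E+F: weight 46, value 186
- A+B+C+D+E+F: weight 49, value 212
Minimum weight: 43 kg.

43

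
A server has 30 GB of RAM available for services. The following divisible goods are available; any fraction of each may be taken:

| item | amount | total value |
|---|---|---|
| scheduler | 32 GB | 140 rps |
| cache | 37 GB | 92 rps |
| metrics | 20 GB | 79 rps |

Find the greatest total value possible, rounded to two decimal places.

Take in order of value per unit:
- scheduler (140/32 per unit): 30 of 32 → value 30×140/32 = 131.2500, running total 131.25
Total 131.25.

131.25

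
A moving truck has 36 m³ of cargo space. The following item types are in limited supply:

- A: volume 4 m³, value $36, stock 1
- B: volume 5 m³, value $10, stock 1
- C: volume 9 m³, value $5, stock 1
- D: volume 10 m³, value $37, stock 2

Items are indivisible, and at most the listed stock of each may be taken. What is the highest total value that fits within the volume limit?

$120

Best selections within volume 36 and stock limits:
- 1×A + 1×B + 2×D: volume 29, value 120
- 1×A + 1×C + 2×D: volume 33, value 115
- 1×A + 2×D: volume 24, value 110
Best: $120.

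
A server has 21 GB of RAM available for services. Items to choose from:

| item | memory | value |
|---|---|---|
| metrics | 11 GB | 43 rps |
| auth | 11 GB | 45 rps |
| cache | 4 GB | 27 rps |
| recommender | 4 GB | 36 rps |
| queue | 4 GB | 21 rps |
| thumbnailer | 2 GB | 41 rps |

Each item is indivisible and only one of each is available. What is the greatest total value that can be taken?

Check high-value combinations within 21 GB:
- auth+cache+recommender+thumbnailer: memory 11+4+4+2=21, value 45+27+36+41=149
- metrics+cache+recommender+thumbnailer: memory 11+4+4+2=21, value 43+27+36+41=147
- auth+recommender+queue+thumbnailer: memory 11+4+4+2=21, value 45+36+21+41=143
- metrics+recommender+queue+thumbnailer: memory 11+4+4+2=21, value 43+36+21+41=141
- auth+cache+queue+thumbnailer: memory 11+4+4+2=21, value 45+27+21+41=134
Best: 149 rps.

149 rps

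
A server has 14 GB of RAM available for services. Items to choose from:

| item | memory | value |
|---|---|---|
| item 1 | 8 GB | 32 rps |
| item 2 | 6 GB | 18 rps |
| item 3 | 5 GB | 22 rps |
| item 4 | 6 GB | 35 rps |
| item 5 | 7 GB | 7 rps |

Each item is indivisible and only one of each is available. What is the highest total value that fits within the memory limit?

Check high-value combinations within 14 GB:
- item 1+item 4: memory 8+6=14, value 32+35=67
- item 3+item 4: memory 5+6=11, value 22+35=57
- item 1+item 3: memory 8+5=13, value 32+22=54
- item 2+item 4: memory 6+6=12, value 18+35=53
- item 1+item 2: memory 8+6=14, value 32+18=50
Best: 67 rps.

67 rps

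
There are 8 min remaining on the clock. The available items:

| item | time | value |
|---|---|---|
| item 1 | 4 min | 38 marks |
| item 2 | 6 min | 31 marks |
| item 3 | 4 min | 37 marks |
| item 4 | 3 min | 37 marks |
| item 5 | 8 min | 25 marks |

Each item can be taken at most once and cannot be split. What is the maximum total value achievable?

This is a 0/1 knapsack; check combinations near the capacity.
- item 1+item 4: time 4+3=7, value 38+37=75
- item 1+item 3: time 4+4=8, value 38+37=75
- item 3+item 4: time 4+3=7, value 37+37=74
Best: 75 marks.

75 marks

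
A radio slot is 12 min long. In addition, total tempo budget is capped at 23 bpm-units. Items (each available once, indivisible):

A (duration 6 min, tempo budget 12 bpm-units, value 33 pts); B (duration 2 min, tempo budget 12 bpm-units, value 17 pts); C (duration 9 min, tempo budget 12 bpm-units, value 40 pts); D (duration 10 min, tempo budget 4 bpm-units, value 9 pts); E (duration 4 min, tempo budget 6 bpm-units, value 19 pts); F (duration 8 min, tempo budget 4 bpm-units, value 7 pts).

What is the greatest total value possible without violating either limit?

Feasible sets respecting both limits:
- A+E: duration 10, tempo budget 18, value 52
- C: duration 9, tempo budget 12, value 40
- B+E: duration 6, tempo budget 18, value 36
- A: duration 6, tempo budget 12, value 33
Best: 52 pts.

52 pts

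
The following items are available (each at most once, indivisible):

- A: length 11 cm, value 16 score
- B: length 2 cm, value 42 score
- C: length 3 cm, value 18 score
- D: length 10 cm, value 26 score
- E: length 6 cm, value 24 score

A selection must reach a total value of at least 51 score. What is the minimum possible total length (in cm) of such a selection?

Subsets with value ≥ 51, sorted by total length:
- B+C: length 5, value 60
- B+E: length 8, value 66
- B+C+E: length 11, value 84
- B+D: length 12, value 68
Minimum length: 5 cm.

5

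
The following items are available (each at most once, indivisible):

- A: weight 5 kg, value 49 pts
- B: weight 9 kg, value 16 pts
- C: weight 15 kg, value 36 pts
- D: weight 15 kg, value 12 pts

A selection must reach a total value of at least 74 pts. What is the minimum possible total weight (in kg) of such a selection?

20

Subsets with value ≥ 74, sorted by total weight:
- A+C: weight 20, value 85
- A+B+C: weight 29, value 101
Minimum weight: 20 kg.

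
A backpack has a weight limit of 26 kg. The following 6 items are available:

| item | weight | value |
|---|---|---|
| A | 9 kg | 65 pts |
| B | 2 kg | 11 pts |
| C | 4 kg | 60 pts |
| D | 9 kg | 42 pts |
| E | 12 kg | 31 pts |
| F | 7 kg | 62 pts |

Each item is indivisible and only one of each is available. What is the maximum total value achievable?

Check high-value combinations within 26 kg:
- A+B+C+F: weight 9+2+4+7=22, value 65+11+60+62=198
- A+C+F: weight 9+4+7=20, value 65+60+62=187
- A+B+C+D: weight 9+2+4+9=24, value 65+11+60+42=178
- B+C+D+F: weight 2+4+9+7=22, value 11+60+42+62=175
Best: 198 pts.

198 pts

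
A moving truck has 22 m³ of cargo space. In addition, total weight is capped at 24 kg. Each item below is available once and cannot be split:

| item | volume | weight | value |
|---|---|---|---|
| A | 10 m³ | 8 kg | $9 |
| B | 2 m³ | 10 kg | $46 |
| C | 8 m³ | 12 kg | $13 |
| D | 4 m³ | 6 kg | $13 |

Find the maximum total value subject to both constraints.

$68

Feasible sets respecting both limits:
- A+B+D: volume 16, weight 24, value 68
- B+C: volume 10, weight 22, value 59
- B+D: volume 6, weight 16, value 59
- A+B: volume 12, weight 18, value 55
Best: $68.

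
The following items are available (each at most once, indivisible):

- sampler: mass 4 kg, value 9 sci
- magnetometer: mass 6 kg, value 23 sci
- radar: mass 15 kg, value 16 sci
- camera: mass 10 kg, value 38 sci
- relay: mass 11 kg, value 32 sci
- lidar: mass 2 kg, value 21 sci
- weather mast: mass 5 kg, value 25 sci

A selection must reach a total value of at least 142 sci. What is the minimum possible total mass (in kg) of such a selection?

38

Subsets with value ≥ 142, sorted by total mass:
- sampler+magnetometer+camera+relay+lidar+weather mast: mass 38, value 148
- magnetometer+radar+camera+relay+lidar+weather mast: mass 49, value 155
- sampler+magnetometer+radar+camera+relay+weather mast: mass 51, value 143
Minimum mass: 38 kg.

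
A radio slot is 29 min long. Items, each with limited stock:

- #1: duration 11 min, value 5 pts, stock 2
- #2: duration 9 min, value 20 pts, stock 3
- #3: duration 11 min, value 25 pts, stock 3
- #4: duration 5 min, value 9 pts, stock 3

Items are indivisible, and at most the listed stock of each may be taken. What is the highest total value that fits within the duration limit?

65 pts

Top feasible selections:
- 2×#2 + 1×#3: duration 29, value 65
- 3×#2: duration 27, value 60
Best: 65 pts.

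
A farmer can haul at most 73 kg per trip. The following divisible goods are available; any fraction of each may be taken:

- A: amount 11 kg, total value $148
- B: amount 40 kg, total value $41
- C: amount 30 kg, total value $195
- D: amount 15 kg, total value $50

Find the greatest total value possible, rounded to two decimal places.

Take in order of value per unit:
- A (148/11 per unit): all 11 → value 148, running total 148.00
- C (195/30 per unit): all 30 → value 195, running total 343.00
- D (50/15 per unit): all 15 → value 50, running total 393.00
- B (41/40 per unit): 17 of 40 → value 17×41/40 = 17.4250, running total 410.43
Total 410.43.

410.43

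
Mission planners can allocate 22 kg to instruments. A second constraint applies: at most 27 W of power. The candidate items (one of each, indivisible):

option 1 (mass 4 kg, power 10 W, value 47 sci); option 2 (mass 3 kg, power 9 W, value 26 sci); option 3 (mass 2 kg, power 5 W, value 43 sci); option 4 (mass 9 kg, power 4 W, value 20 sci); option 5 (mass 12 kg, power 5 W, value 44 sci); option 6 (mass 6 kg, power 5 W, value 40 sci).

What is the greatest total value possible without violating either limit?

150 sci

Feasible sets respecting both limits:
- option 1+option 3+option 4+option 6: mass 21, power 24, value 150
- option 1+option 3+option 5: mass 18, power 20, value 134
- option 1+option 5+option 6: mass 22, power 20, value 131
- option 1+option 3+option 6: mass 12, power 20, value 130
Best: 150 sci.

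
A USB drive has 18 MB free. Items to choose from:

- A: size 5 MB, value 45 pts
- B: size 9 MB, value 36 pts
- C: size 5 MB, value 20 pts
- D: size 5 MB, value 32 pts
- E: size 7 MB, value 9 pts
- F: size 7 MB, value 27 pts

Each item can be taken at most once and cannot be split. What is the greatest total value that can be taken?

Check high-value combinations within 18 MB:
- A+D+F: size 5+5+7=17, value 45+32+27=104
- A+C+D: size 5+5+5=15, value 45+20+32=97
- A+C+F: size 5+5+7=17, value 45+20+27=92
- A+D+E: size 5+5+7=17, value 45+32+9=86
Best: 104 pts.

104 pts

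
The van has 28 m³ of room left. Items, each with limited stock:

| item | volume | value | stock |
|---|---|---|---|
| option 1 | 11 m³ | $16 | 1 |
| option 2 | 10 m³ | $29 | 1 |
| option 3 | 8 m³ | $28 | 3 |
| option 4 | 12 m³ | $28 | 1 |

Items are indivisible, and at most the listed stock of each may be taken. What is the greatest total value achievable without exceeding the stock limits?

$85

Top feasible selections:
- 1×option 2 + 2×option 3: volume 26, value 85
- 3×option 3: volume 24, value 84
Best: $85.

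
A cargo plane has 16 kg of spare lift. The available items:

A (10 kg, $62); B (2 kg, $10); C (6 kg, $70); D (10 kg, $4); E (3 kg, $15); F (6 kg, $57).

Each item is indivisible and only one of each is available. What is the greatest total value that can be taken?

$142

Check high-value combinations within 16 kg:
- C+E+F: weight 6+3+6=15, value 70+15+57=142
- B+C+F: weight 2+6+6=14, value 10+70+57=137
- A+C: weight 10+6=16, value 62+70=132
- C+F: weight 6+6=12, value 70+57=127
Best: $142.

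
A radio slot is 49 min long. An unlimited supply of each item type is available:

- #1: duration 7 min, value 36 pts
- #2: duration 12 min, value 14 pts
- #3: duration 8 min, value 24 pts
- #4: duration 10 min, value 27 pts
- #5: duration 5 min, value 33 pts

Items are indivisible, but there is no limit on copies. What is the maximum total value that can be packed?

Best value-per-unit is #5 at 33/5; filling with it alone gives 9×33 = 297.
Optimal mix: 2×#1 + 7×#5 → duration 49, value 303.

303 pts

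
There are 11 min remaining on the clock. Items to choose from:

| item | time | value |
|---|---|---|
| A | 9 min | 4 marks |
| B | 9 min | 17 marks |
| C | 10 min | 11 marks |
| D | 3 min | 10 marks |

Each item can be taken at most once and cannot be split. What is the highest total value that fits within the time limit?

17 marks

Check high-value combinations within 11 min:
- B: time 9, value 17
- C: time 10, value 11
- D: time 3, value 10
Best: 17 marks.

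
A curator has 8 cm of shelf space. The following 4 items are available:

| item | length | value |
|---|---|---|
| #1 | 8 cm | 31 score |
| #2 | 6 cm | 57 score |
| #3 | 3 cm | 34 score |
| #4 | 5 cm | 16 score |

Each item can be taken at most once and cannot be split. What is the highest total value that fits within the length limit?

Check high-value combinations within 8 cm:
- #2: length 6, value 57
- #3+#4: length 3+5=8, value 34+16=50
- #3: length 3, value 34
- #1: length 8, value 31
- #4: length 5, value 16
Best: 57 score.

57 score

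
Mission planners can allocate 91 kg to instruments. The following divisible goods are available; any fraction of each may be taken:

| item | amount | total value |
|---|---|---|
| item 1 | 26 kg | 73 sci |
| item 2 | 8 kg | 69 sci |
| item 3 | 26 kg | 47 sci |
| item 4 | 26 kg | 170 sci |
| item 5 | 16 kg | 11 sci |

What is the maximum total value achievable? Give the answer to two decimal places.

Take in order of value per unit:
- item 2 (69/8 per unit): all 8 → value 69, running total 69.00
- item 4 (170/26 per unit): all 26 → value 170, running total 239.00
- item 1 (73/26 per unit): all 26 → value 73, running total 312.00
- item 3 (47/26 per unit): all 26 → value 47, running total 359.00
- item 5 (11/16 per unit): 5 of 16 → value 5×11/16 = 3.4375, running total 362.44
Total 362.44.

362.44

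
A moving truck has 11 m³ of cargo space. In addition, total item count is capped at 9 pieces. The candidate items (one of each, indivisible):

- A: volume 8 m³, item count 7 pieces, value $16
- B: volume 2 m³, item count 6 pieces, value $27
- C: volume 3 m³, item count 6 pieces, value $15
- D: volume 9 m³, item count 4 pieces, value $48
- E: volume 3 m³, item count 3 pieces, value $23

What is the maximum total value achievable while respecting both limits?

Feasible sets respecting both limits:
- B+E: volume 5, item count 9, value 50
- D: volume 9, item count 4, value 48
- C+E: volume 6, item count 9, value 38
Best: $50.

$50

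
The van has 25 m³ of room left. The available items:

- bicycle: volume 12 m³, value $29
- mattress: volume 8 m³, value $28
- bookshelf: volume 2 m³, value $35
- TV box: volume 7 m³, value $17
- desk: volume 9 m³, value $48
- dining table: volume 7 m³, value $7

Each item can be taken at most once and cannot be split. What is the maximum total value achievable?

Check high-value combinations within 25 m³:
- bicycle+bookshelf+desk: volume 12+2+9=23, value 29+35+48=112
- mattress+bookshelf+desk: volume 8+2+9=19, value 28+35+48=111
- bookshelf+TV box+desk+dining table: volume 2+7+9+7=25, value 35+17+48+7=107
- bookshelf+TV box+desk: volume 2+7+9=18, value 35+17+48=100
- mattress+TV box+desk: volume 8+7+9=24, value 28+17+48=93
Best: $112.

$112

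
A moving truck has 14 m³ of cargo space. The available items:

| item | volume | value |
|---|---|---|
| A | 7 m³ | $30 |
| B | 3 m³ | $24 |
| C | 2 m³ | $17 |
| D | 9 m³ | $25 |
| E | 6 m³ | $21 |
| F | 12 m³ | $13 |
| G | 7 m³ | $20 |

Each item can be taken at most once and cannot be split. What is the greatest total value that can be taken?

$71

This is a 0/1 knapsack; check combinations near the capacity.
- A+B+C: volume 7+3+2=12, value 30+24+17=71
- B+C+D: volume 3+2+9=14, value 24+17+25=66
- B+C+E: volume 3+2+6=11, value 24+17+21=62
Best: $71.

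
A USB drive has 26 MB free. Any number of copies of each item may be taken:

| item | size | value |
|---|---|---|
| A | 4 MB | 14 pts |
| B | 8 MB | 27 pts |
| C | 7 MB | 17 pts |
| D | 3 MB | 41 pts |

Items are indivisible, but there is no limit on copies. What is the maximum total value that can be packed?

Best value-per-unit is D at 41/3, and filling with it alone uses size 8×3=24. No mix of the others beats 8×41 = 328.

328 pts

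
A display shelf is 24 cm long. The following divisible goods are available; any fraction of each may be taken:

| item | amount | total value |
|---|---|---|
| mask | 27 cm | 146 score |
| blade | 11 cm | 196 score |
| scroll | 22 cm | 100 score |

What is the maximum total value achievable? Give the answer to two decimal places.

Take in order of value per unit:
- blade (196/11 per unit): all 11 → value 196, running total 196.00
- mask (146/27 per unit): 13 of 27 → value 13×146/27 = 70.2963, running total 266.30
Total 266.30.

266.30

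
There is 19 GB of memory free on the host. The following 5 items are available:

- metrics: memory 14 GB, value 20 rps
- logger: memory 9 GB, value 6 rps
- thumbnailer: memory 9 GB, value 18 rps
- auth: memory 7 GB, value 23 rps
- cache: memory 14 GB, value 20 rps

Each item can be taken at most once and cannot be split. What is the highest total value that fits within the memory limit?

Check high-value combinations within 19 GB:
- thumbnailer+auth: memory 9+7=16, value 18+23=41
- logger+auth: memory 9+7=16, value 6+23=29
- logger+thumbnailer: memory 9+9=18, value 6+18=24
- auth: memory 7, value 23
- metrics: memory 14, value 20
Best: 41 rps.

41 rps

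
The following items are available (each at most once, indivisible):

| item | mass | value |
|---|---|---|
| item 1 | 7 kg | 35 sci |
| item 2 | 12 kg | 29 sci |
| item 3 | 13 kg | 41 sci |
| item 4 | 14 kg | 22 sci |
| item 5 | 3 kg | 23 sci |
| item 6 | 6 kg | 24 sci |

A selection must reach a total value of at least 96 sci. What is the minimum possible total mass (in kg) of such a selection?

Subsets with value ≥ 96, sorted by total mass:
- item 1+item 3+item 5: mass 23, value 99
- item 1+item 3+item 6: mass 26, value 100
- item 1+item 2+item 5+item 6: mass 28, value 111
Minimum mass: 23 kg.

23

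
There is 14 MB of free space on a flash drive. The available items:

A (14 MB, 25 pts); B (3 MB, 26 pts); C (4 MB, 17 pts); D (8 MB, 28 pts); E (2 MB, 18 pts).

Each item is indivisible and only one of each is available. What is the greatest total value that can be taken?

Check high-value combinations within 14 MB:
- B+D+E: size 3+8+2=13, value 26+28+18=72
- C+D+E: size 4+8+2=14, value 17+28+18=63
- B+C+E: size 3+4+2=9, value 26+17+18=61
- B+D: size 3+8=11, value 26+28=54
Best: 72 pts.

72 pts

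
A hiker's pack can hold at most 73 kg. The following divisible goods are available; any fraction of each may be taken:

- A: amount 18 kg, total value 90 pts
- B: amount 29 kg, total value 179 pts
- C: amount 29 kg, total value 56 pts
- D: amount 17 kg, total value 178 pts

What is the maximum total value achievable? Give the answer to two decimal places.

Take in order of value per unit:
- D (178/17 per unit): all 17 → value 178, running total 178.00
- B (179/29 per unit): all 29 → value 179, running total 357.00
- A (90/18 per unit): all 18 → value 90, running total 447.00
- C (56/29 per unit): 9 of 29 → value 9×56/29 = 17.3793, running total 464.38
Total 464.38.

464.38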